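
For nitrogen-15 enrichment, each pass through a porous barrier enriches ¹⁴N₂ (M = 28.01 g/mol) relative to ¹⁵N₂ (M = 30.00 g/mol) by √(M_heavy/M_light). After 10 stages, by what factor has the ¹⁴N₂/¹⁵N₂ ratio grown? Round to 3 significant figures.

1.41

Each stage multiplies the ratio by α = √(30.00/28.01), so after 10 stages the overall factor is α^10 = (30.00/28.01)^(10/2).
= 1.07105^5 = 1.41.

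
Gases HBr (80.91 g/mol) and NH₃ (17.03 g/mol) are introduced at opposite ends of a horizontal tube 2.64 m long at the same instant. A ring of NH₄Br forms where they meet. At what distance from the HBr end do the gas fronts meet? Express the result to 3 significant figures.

0.830 m

In equal time, each gas travels a distance ∝ its rate ∝ 1/√M, so d_HBr/d_NH₃ = √(M_NH₃/M_HBr) = √(17.03/80.91) = 0.4588.
With d_HBr + d_NH₃ = 2.64 m, d_NH₃ = 2.64/(1 + 0.4588) = 1.810 m.
d_HBr = 2.64 − 1.810 = 0.830 m.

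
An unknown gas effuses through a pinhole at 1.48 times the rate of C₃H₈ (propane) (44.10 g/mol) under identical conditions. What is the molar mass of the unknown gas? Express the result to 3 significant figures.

20.1 g/mol

By Graham's law, rate_X/rate_C₃H₈ = √(M_C₃H₈/M_X).
1.48 = √(44.10/M_X)
M_X = 44.10 / 1.48² = 44.10 / 2.190 = 20.1 g/mol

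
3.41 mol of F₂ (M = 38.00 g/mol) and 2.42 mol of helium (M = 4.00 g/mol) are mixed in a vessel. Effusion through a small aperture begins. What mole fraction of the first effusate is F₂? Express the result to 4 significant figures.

Effusion rate of each component ∝ n_i/√M_i (partial pressure × 1/√M).
x_F₂(eff) = (n_F₂/√M_F₂) / (n_F₂/√M_F₂ + n_He/√M_He)
= (3.41/√38.00) / (3.41/√38.00 + 2.42/√4.00) = 0.5532/(0.5532 + 1.210) = 0.3137.

0.3137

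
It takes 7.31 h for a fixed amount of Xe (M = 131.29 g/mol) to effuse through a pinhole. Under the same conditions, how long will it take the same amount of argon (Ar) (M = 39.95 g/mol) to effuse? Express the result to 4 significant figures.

4.032 h

Graham's law gives t_Ar/t_Xe = √(M_Ar/M_Xe) = √(39.95/131.29) = √0.3043 = 0.5516.
So the time for Ar is 7.31 × 0.5516 = 4.032 h.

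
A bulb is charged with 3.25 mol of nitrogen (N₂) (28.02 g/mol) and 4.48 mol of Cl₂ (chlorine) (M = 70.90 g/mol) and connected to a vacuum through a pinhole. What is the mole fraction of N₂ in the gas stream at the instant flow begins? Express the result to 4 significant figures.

Rate_i ∝ x_i/√M_i (Graham's law weighted by mole fraction), so the effusate composition follows n_i/√M_i.
So x_N₂ in the escaping gas = (n_N₂/√M_N₂) / Σ(n_i/√M_i)
= (3.25/√28.02) / (3.25/√28.02 + 4.48/√70.90) = 0.6140/(0.6140 + 0.5321) = 0.5357.

0.5357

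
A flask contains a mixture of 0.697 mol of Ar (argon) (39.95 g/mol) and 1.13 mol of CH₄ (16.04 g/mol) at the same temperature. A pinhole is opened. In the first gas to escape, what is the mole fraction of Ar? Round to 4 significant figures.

0.2810

Each component's effusion rate ∝ (its partial pressure)·(1/√M) ∝ n_i/√M_i.
Mole fraction of Ar in the effusate = (n_Ar/√M_Ar) / (n_Ar/√M_Ar + n_CH₄/√M_CH₄)
= (0.697/√39.95) / (0.697/√39.95 + 1.13/√16.04) = 0.1103/(0.1103 + 0.2821) = 0.2810.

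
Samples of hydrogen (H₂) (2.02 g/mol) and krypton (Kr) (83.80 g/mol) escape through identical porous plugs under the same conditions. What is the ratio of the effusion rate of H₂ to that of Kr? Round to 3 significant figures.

6.44

From Graham's law, rate_H₂/rate_Kr = √(M_Kr/M_H₂) = √(83.80/2.02) = √41.49 = 6.44.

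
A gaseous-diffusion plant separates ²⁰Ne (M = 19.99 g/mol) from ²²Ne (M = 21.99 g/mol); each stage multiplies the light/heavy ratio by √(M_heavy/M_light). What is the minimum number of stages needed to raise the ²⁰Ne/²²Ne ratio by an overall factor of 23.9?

Per stage α = (21.99/19.99)^(1/2) = 1.10005^0.5, giving ln α = 0.04768.
Need α^N ≥ 23.9 ⇒ N ≥ ln(23.9) / ln α = 3.174 / 0.04768 = 66.57.
So at least 67 stages are needed.

67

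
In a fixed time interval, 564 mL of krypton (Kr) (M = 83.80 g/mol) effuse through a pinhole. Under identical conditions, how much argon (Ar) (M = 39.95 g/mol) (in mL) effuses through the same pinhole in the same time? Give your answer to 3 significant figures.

From Graham's law, rate_Ar/rate_Kr = √(M_Kr/M_Ar) = √(83.80/39.95) = √2.098 = 1.448.
So the volume for Ar is 564 × 1.448 = 817 mL.

817 mL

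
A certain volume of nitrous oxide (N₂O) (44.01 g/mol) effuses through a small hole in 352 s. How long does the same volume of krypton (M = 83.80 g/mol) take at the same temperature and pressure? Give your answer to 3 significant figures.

Graham's law gives t_Kr/t_N₂O = √(M_Kr/M_N₂O) = √(83.80/44.01) = √1.904 = 1.380.
So the time for Kr is 352 × 1.380 = 486 s.

486 s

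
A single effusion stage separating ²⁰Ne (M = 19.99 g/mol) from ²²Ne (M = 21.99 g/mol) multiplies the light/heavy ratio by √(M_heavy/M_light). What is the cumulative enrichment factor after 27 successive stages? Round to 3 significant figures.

3.62

The single-stage factor is √(M_heavy/M_light), so 27 stages give [√(21.99/19.99)]^27 = (21.99/19.99)^(27/2).
= 1.10005^(27/2) = 3.62.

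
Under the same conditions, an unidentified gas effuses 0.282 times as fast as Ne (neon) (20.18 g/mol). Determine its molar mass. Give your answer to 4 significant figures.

253.8 g/mol

Graham's law gives rate_X/rate_Ne = √(M_Ne/M_X).
0.282 = √(20.18/M_X)
M_X = 20.18 / 0.282² = 20.18 / 0.07952 = 253.8 g/mol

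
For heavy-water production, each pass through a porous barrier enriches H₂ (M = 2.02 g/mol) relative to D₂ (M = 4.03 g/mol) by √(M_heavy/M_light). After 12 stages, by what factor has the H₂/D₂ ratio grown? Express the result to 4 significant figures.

Each stage multiplies the ratio by α = √(4.03/2.02), so after 12 stages the overall factor is α^12 = (4.03/2.02)^(12/2).
= 1.99505^6 = 63.06.

63.06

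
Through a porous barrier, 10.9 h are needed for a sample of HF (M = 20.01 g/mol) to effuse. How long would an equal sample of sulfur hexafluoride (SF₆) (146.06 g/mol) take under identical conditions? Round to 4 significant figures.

29.45 h

By Graham's law, t_SF₆/t_HF = √(M_SF₆/M_HF) = √(146.06/20.01) = √7.299 = 2.702.
So the time for SF₆ is 10.9 × 2.702 = 29.45 h.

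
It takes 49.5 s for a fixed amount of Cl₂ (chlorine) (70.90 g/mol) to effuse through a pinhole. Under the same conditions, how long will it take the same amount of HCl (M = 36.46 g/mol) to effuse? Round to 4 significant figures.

Graham's law gives t_HCl/t_Cl₂ = √(M_HCl/M_Cl₂) = √(36.46/70.90) = √0.5142 = 0.7171.
So the time for HCl is 49.5 × 0.7171 = 35.50 s.

35.50 s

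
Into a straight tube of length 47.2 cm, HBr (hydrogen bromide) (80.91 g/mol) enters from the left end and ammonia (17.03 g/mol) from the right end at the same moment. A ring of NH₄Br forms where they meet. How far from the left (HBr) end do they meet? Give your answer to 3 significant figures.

14.8 cm

The fronts meet when d_HBr + d_NH₃ = L with d_HBr/d_NH₃ = √(M_NH₃/M_HBr) (Graham's law). Here √(M_NH₃/M_HBr) = √(17.03/80.91) = 0.4588.
With d_HBr + d_NH₃ = 47.2 cm, d_NH₃ = 47.2/(1 + 0.4588) = 32.36 cm.
d_HBr = 47.2 − 32.36 = 14.8 cm.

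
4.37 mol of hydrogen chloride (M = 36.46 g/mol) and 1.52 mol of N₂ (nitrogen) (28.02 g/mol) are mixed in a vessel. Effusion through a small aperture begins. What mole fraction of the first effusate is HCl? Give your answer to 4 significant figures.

Effusion rate of each component ∝ n_i/√M_i (partial pressure × 1/√M).
So x_HCl in the escaping gas = (n_HCl/√M_HCl) / Σ(n_i/√M_i)
= (4.37/√36.46) / (4.37/√36.46 + 1.52/√28.02) = 0.7237/(0.7237 + 0.2872) = 0.7159.

0.7159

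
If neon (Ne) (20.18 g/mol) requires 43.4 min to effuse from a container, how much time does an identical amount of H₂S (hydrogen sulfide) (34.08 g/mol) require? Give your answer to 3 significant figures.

56.4 min

From Graham's law, t_H₂S/t_Ne = √(M_H₂S/M_Ne) = √(34.08/20.18) = √1.689 = 1.300.
So the time for H₂S is 43.4 × 1.300 = 56.4 min.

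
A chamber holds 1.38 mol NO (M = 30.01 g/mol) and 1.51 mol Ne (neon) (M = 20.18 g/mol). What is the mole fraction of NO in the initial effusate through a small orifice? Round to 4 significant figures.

0.4284

Each component's effusion rate ∝ (its partial pressure)·(1/√M) ∝ n_i/√M_i.
So x_NO in the escaping gas = (n_NO/√M_NO) / Σ(n_i/√M_i)
= (1.38/√30.01) / (1.38/√30.01 + 1.51/√20.18) = 0.2519/(0.2519 + 0.3361) = 0.4284.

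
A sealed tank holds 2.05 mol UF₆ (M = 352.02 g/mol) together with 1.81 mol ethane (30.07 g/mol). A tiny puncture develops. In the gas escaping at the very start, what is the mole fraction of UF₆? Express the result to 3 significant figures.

Each component's effusion rate ∝ (its partial pressure)·(1/√M) ∝ n_i/√M_i.
Mole fraction of UF₆ in the effusate = (n_UF₆/√M_UF₆) / (n_UF₆/√M_UF₆ + n_C₂H₆/√M_C₂H₆)
= (2.05/√352.02) / (2.05/√352.02 + 1.81/√30.07) = 0.1093/(0.1093 + 0.3301) = 0.249.

0.249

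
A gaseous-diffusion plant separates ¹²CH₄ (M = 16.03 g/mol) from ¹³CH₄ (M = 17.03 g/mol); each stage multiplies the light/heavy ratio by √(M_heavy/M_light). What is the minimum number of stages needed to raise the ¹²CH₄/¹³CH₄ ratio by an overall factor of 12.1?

83

Single-stage factor α = √(17.03/16.03), so ln α = ½ ln(1.06238) = 0.03026.
Need α^N ≥ 12.1 ⇒ N ≥ ln(12.1) / ln α = 2.493 / 0.03026 = 82.40.
Rounding up, N = 83 stages.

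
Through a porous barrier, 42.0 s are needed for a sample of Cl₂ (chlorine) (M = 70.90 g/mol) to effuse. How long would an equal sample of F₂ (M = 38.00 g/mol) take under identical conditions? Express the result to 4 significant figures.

By Graham's law, t_F₂/t_Cl₂ = √(M_F₂/M_Cl₂) = √(38.00/70.90) = √0.5360 = 0.7321.
So the time for F₂ is 42.0 × 0.7321 = 30.75 s.

30.75 s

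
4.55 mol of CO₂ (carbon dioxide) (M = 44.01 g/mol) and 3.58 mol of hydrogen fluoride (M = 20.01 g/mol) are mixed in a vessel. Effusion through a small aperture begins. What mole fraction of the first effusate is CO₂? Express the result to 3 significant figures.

0.461

Effusion rate of each component ∝ n_i/√M_i (partial pressure × 1/√M).
Mole fraction of CO₂ in the effusate = (n_CO₂/√M_CO₂) / (n_CO₂/√M_CO₂ + n_HF/√M_HF)
= (4.55/√44.01) / (4.55/√44.01 + 3.58/√20.01) = 0.6859/(0.6859 + 0.8003) = 0.461.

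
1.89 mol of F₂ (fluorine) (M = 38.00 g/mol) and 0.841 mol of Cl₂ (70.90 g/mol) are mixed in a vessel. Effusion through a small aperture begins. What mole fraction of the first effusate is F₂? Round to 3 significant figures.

Effusion rate of each component ∝ n_i/√M_i (partial pressure × 1/√M).
x_F₂(eff) = (n_F₂/√M_F₂) / (n_F₂/√M_F₂ + n_Cl₂/√M_Cl₂)
= (1.89/√38.00) / (1.89/√38.00 + 0.841/√70.90) = 0.3066/(0.3066 + 0.09988) = 0.754.

0.754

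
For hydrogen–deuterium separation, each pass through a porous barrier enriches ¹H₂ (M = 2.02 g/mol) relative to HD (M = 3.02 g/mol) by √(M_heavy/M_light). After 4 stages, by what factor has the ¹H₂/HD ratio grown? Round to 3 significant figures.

Each stage multiplies the ratio by α = √(3.02/2.02), so after 4 stages the overall factor is α^4 = (3.02/2.02)^(4/2).
= 1.49505^2 = 2.24.

2.24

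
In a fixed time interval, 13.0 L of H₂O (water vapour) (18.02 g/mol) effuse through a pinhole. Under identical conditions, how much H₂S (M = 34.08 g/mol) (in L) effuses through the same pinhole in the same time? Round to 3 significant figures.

9.45 L

Using Graham's law: rate_H₂S/rate_H₂O = √(M_H₂O/M_H₂S) = √(18.02/34.08) = √0.5288 = 0.7272.
So the volume for H₂S is 13.0 × 0.7272 = 9.45 L.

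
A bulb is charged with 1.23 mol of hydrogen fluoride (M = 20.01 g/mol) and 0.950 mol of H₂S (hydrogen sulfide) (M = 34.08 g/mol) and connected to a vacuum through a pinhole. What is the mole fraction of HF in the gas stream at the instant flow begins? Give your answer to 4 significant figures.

0.6282

Effusion rate of each component ∝ n_i/√M_i (partial pressure × 1/√M).
Mole fraction of HF in the effusate = (n_HF/√M_HF) / (n_HF/√M_HF + n_H₂S/√M_H₂S)
= (1.23/√20.01) / (1.23/√20.01 + 0.950/√34.08) = 0.2750/(0.2750 + 0.1627) = 0.6282.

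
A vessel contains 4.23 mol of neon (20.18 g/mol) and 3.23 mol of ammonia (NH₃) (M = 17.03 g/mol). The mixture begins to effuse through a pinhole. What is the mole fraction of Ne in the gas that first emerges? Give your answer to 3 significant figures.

Each component's effusion rate ∝ (its partial pressure)·(1/√M) ∝ n_i/√M_i.
Mole fraction of Ne in the effusate = (n_Ne/√M_Ne) / (n_Ne/√M_Ne + n_NH₃/√M_NH₃)
= (4.23/√20.18) / (4.23/√20.18 + 3.23/√17.03) = 0.9416/(0.9416 + 0.7827) = 0.546.

0.546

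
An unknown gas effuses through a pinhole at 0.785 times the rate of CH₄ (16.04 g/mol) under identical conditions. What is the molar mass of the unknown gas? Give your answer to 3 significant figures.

26.0 g/mol

By Graham's law, rate_X/rate_CH₄ = √(M_CH₄/M_X).
0.785 = √(16.04/M_X)
M_X = 16.04 / 0.785² = 16.04 / 0.6162 = 26.0 g/mol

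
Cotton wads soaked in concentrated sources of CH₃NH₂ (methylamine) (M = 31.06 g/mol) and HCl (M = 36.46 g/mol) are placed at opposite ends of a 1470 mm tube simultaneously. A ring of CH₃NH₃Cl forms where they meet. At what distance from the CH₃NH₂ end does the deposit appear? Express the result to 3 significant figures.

In equal time, each gas travels a distance ∝ its rate ∝ 1/√M, so d_CH₃NH₂/d_HCl = √(M_HCl/M_CH₃NH₂) = √(36.46/31.06) = 1.083.
With d_CH₃NH₂ + d_HCl = 1470 mm, d_HCl = 1470/(1 + 1.083) = 705.6 mm.
d_CH₃NH₂ = 1470 − 705.6 = 764 mm.

764 mm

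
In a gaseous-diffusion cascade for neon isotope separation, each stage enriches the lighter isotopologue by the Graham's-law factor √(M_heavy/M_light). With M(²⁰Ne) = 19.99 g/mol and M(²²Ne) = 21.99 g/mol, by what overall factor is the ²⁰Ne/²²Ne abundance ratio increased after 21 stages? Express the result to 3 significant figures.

2.72

The single-stage factor is √(M_heavy/M_light), so 21 stages give [√(21.99/19.99)]^21 = (21.99/19.99)^(21/2).
= 1.10005^(21/2) = 2.72.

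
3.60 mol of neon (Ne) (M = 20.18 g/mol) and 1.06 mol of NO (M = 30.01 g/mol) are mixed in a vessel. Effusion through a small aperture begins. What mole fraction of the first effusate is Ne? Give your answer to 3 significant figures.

The effusion rate of species i is ∝ p_i/√M_i ∝ n_i/√M_i.
So x_Ne in the escaping gas = (n_Ne/√M_Ne) / Σ(n_i/√M_i)
= (3.60/√20.18) / (3.60/√20.18 + 1.06/√30.01) = 0.8014/(0.8014 + 0.1935) = 0.806.

0.806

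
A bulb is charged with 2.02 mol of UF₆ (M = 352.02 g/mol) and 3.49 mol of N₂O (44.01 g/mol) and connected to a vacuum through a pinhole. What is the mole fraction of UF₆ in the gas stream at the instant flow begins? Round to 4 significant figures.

0.1699

The effusion rate of species i is ∝ p_i/√M_i ∝ n_i/√M_i.
x_UF₆(eff) = (n_UF₆/√M_UF₆) / (n_UF₆/√M_UF₆ + n_N₂O/√M_N₂O)
= (2.02/√352.02) / (2.02/√352.02 + 3.49/√44.01) = 0.1077/(0.1077 + 0.5261) = 0.1699.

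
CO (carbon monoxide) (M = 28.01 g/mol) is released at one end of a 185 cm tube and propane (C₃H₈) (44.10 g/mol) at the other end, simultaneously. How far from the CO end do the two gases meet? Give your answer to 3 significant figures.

103 cm

Distances travelled in equal time are proportional to diffusion rates, so d_CO/d_C₃H₈ = √(M_C₃H₈/M_CO) = √(44.10/28.01) = 1.255.
With d_CO + d_C₃H₈ = 185 cm, d_C₃H₈ = 185/(1 + 1.255) = 82.05 cm.
d_CO = 185 − 82.05 = 103 cm.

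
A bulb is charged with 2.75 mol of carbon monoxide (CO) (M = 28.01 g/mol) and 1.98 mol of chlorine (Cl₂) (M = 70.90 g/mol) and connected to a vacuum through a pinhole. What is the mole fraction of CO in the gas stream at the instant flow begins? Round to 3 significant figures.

Rate_i ∝ x_i/√M_i (Graham's law weighted by mole fraction), so the effusate composition follows n_i/√M_i.
So x_CO in the escaping gas = (n_CO/√M_CO) / Σ(n_i/√M_i)
= (2.75/√28.01) / (2.75/√28.01 + 1.98/√70.90) = 0.5196/(0.5196 + 0.2351) = 0.688.

0.688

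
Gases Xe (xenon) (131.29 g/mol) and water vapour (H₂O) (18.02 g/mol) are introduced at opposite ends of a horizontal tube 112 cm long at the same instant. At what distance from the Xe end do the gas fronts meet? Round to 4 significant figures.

The fronts meet when d_Xe + d_H₂O = L with d_Xe/d_H₂O = √(M_H₂O/M_Xe) (Graham's law). Here √(M_H₂O/M_Xe) = √(18.02/131.29) = 0.3705.
With d_Xe + d_H₂O = 112 cm, d_H₂O = 112/(1 + 0.3705) = 81.72 cm.
d_Xe = 112 − 81.72 = 30.28 cm.

30.28 cm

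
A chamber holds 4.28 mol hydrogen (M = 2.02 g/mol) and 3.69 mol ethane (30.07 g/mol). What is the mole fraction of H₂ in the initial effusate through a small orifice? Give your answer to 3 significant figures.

The effusion rate of species i is ∝ p_i/√M_i ∝ n_i/√M_i.
So x_H₂ in the escaping gas = (n_H₂/√M_H₂) / Σ(n_i/√M_i)
= (4.28/√2.02) / (4.28/√2.02 + 3.69/√30.07) = 3.011/(3.011 + 0.6729) = 0.817.

0.817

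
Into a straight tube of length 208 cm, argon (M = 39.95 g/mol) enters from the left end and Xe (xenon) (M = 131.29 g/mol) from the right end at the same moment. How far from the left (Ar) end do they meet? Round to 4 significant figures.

The fronts meet when d_Ar + d_Xe = L with d_Ar/d_Xe = √(M_Xe/M_Ar) (Graham's law). Here √(M_Xe/M_Ar) = √(131.29/39.95) = 1.813.
With d_Ar + d_Xe = 208 cm, d_Xe = 208/(1 + 1.813) = 73.95 cm.
d_Ar = 208 − 73.95 = 134.1 cm.

134.1 cm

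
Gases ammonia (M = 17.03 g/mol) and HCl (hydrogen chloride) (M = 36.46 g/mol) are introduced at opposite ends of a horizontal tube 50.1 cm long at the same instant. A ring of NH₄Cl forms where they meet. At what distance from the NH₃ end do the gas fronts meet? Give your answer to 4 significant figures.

29.76 cm

In equal time, each gas travels a distance ∝ its rate ∝ 1/√M, so d_NH₃/d_HCl = √(M_HCl/M_NH₃) = √(36.46/17.03) = 1.463.
With d_NH₃ + d_HCl = 50.1 cm, d_HCl = 50.1/(1 + 1.463) = 20.34 cm.
d_NH₃ = 50.1 − 20.34 = 29.76 cm.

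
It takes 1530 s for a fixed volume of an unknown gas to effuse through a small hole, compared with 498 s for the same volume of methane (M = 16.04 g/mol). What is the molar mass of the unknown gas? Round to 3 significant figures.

151 g/mol

Since effusion rate ∝ 1/√M, t_X/t_CH₄ = √(M_X/M_CH₄).
1530/498 = 3.072 = √(M_X/16.04)
M_X = 16.04 × 3.072² = 16.04 × 9.439 = 151 g/mol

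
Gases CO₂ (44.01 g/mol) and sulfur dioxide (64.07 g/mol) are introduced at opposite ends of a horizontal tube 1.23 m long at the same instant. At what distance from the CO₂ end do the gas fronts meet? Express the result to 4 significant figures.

0.6726 m

The fronts meet when d_CO₂ + d_SO₂ = L with d_CO₂/d_SO₂ = √(M_SO₂/M_CO₂) (Graham's law). Here √(M_SO₂/M_CO₂) = √(64.07/44.01) = 1.207.
With d_CO₂ + d_SO₂ = 1.23 m, d_SO₂ = 1.23/(1 + 1.207) = 0.5574 m.
d_CO₂ = 1.23 − 0.5574 = 0.6726 m.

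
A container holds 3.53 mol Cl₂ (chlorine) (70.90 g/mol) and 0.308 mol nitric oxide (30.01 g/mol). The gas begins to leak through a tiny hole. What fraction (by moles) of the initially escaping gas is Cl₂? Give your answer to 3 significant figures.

Each component's effusion rate ∝ (its partial pressure)·(1/√M) ∝ n_i/√M_i.
x_Cl₂(eff) = (n_Cl₂/√M_Cl₂) / (n_Cl₂/√M_Cl₂ + n_NO/√M_NO)
= (3.53/√70.90) / (3.53/√70.90 + 0.308/√30.01) = 0.4192/(0.4192 + 0.05622) = 0.882.

0.882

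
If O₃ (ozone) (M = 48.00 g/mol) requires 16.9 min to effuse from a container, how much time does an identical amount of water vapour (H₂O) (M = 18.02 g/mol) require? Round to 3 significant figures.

Since effusion rate ∝ 1/√M, t_H₂O/t_O₃ = √(M_H₂O/M_O₃) = √(18.02/48.00) = √0.3754 = 0.6127.
So the time for H₂O is 16.9 × 0.6127 = 10.4 min.

10.4 min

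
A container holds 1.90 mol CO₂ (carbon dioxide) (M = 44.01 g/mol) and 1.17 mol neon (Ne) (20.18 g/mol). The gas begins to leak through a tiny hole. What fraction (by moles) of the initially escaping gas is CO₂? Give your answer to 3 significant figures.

0.524

Effusion rate of each component ∝ n_i/√M_i (partial pressure × 1/√M).
So x_CO₂ in the escaping gas = (n_CO₂/√M_CO₂) / Σ(n_i/√M_i)
= (1.90/√44.01) / (1.90/√44.01 + 1.17/√20.18) = 0.2864/(0.2864 + 0.2605) = 0.524.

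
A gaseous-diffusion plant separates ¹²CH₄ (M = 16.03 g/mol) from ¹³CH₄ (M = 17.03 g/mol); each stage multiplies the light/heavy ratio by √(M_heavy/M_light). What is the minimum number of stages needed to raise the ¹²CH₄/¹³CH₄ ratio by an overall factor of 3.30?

Per stage α = (17.03/16.03)^(1/2) = 1.06238^0.5, giving ln α = 0.03026.
Need α^N ≥ 3.30 ⇒ N ≥ ln(3.30) / ln α = 1.194 / 0.03026 = 39.46.
Minimum whole number of stages: N = 40.

40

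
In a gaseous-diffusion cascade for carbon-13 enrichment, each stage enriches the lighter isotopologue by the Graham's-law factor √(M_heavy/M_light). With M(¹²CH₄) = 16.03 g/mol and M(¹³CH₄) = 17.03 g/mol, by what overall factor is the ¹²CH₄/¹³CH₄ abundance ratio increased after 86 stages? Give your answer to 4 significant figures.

Overall factor = α^86 with α = √(17.03/16.03), i.e. (17.03/16.03)^(86/2).
= 1.06238^43 = 13.49.

13.49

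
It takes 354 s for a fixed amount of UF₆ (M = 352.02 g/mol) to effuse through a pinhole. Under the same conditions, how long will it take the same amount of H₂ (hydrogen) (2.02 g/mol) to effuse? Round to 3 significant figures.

26.8 s

Using Graham's law: t_H₂/t_UF₆ = √(M_H₂/M_UF₆) = √(2.02/352.02) = √0.005738 = 0.07575.
So the time for H₂ is 354 × 0.07575 = 26.8 s.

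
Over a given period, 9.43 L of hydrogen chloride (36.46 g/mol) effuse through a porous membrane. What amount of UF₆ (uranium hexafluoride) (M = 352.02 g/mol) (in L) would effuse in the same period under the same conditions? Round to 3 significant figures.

By Graham's law, rate_UF₆/rate_HCl = √(M_HCl/M_UF₆) = √(36.46/352.02) = √0.1036 = 0.3218.
So the volume for UF₆ is 9.43 × 0.3218 = 3.03 L.

3.03 L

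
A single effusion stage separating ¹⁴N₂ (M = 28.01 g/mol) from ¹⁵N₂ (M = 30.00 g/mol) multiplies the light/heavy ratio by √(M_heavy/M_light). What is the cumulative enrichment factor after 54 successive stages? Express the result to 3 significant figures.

6.38

Each stage multiplies the ratio by α = √(30.00/28.01), so after 54 stages the overall factor is α^54 = (30.00/28.01)^(54/2).
= 1.07105^27 = 6.38.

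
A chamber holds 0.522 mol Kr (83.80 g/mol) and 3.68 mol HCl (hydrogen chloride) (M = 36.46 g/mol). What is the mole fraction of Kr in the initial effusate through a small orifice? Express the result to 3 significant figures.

0.0856

Each component's effusion rate ∝ (its partial pressure)·(1/√M) ∝ n_i/√M_i.
So x_Kr in the escaping gas = (n_Kr/√M_Kr) / Σ(n_i/√M_i)
= (0.522/√83.80) / (0.522/√83.80 + 3.68/√36.46) = 0.05702/(0.05702 + 0.6095) = 0.0856.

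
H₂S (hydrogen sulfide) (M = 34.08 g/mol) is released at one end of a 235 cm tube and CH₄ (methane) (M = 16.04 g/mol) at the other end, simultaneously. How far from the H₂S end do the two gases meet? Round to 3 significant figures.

95.6 cm

The fronts meet when d_H₂S + d_CH₄ = L with d_H₂S/d_CH₄ = √(M_CH₄/M_H₂S) (Graham's law). Here √(M_CH₄/M_H₂S) = √(16.04/34.08) = 0.6860.
With d_H₂S + d_CH₄ = 235 cm, d_CH₄ = 235/(1 + 0.6860) = 139.4 cm.
d_H₂S = 235 − 139.4 = 95.6 cm.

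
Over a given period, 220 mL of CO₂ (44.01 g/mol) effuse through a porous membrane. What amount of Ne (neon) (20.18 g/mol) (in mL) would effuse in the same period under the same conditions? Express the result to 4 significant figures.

Since effusion rate ∝ 1/√M, rate_Ne/rate_CO₂ = √(M_CO₂/M_Ne) = √(44.01/20.18) = √2.181 = 1.477.
So the volume for Ne is 220 × 1.477 = 324.9 mL.

324.9 mL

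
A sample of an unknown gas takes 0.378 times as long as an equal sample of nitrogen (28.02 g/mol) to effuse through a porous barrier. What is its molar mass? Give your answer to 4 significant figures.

From Graham's law, t_X/t_N₂ = √(M_X/M_N₂).
0.378 = √(M_X/28.02)
M_X = 28.02 × 0.378² = 28.02 × 0.1429 = 4.004 g/mol

4.004 g/mol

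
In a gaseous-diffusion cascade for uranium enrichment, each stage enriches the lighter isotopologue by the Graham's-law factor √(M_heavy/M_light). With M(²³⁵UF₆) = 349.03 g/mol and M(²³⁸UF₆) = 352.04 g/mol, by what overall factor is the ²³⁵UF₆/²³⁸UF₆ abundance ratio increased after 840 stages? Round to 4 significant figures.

36.84

After 840 stages the ratio has grown by (√(352.04/349.03))^840 = (352.04/349.03)^(840/2).
= 1.00862^420 = 36.84.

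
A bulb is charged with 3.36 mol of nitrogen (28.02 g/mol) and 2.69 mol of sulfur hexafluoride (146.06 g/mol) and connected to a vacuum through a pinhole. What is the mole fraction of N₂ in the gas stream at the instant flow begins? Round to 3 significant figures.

Rate_i ∝ x_i/√M_i (Graham's law weighted by mole fraction), so the effusate composition follows n_i/√M_i.
Mole fraction of N₂ in the effusate = (n_N₂/√M_N₂) / (n_N₂/√M_N₂ + n_SF₆/√M_SF₆)
= (3.36/√28.02) / (3.36/√28.02 + 2.69/√146.06) = 0.6348/(0.6348 + 0.2226) = 0.740.

0.740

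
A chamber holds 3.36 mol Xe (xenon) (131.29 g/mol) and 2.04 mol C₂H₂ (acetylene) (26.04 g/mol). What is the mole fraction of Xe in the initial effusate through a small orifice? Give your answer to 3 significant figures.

0.423

The effusion rate of species i is ∝ p_i/√M_i ∝ n_i/√M_i.
x_Xe(eff) = (n_Xe/√M_Xe) / (n_Xe/√M_Xe + n_C₂H₂/√M_C₂H₂)
= (3.36/√131.29) / (3.36/√131.29 + 2.04/√26.04) = 0.2932/(0.2932 + 0.3998) = 0.423.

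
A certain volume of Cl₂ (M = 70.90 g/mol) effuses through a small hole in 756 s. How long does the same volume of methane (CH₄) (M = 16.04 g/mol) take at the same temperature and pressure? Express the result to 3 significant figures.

360 s

Graham's law gives t_CH₄/t_Cl₂ = √(M_CH₄/M_Cl₂) = √(16.04/70.90) = √0.2262 = 0.4756.
So the time for CH₄ is 756 × 0.4756 = 360 s.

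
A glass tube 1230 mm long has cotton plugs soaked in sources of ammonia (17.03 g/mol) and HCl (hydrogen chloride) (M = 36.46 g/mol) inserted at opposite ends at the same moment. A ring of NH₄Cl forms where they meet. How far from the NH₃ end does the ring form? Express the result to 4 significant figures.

In equal time, each gas travels a distance ∝ its rate ∝ 1/√M, so d_NH₃/d_HCl = √(M_HCl/M_NH₃) = √(36.46/17.03) = 1.463.
With d_NH₃ + d_HCl = 1230 mm, d_HCl = 1230/(1 + 1.463) = 499.4 mm.
d_NH₃ = 1230 − 499.4 = 730.6 mm.

730.6 mm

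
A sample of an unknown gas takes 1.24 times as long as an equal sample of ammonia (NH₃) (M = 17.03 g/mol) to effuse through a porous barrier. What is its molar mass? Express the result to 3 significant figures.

26.2 g/mol

By Graham's law, t_X/t_NH₃ = √(M_X/M_NH₃).
1.24 = √(M_X/17.03)
M_X = 17.03 × 1.24² = 17.03 × 1.538 = 26.2 g/mol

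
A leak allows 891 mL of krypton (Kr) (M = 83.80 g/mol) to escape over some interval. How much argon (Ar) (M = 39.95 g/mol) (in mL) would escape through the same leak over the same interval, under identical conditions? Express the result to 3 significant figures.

1290 mL

By Graham's law, rate_Ar/rate_Kr = √(M_Kr/M_Ar) = √(83.80/39.95) = √2.098 = 1.448.
So the volume for Ar is 891 × 1.448 = 1290 mL.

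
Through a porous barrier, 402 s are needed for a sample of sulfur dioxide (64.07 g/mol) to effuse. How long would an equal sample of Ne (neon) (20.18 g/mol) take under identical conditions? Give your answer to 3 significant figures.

Graham's law gives t_Ne/t_SO₂ = √(M_Ne/M_SO₂) = √(20.18/64.07) = √0.3150 = 0.5612.
So the time for Ne is 402 × 0.5612 = 226 s.

226 s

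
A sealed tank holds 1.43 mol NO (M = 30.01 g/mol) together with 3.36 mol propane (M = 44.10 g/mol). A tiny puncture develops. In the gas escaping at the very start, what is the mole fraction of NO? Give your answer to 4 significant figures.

Rate_i ∝ x_i/√M_i (Graham's law weighted by mole fraction), so the effusate composition follows n_i/√M_i.
So x_NO in the escaping gas = (n_NO/√M_NO) / Σ(n_i/√M_i)
= (1.43/√30.01) / (1.43/√30.01 + 3.36/√44.10) = 0.2610/(0.2610 + 0.5060) = 0.3403.

0.3403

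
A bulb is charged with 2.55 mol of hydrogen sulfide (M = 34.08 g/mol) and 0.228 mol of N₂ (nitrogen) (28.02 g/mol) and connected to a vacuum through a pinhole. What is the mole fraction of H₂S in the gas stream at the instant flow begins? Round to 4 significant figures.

0.9102

Rate_i ∝ x_i/√M_i (Graham's law weighted by mole fraction), so the effusate composition follows n_i/√M_i.
So x_H₂S in the escaping gas = (n_H₂S/√M_H₂S) / Σ(n_i/√M_i)
= (2.55/√34.08) / (2.55/√34.08 + 0.228/√28.02) = 0.4368/(0.4368 + 0.04307) = 0.9102.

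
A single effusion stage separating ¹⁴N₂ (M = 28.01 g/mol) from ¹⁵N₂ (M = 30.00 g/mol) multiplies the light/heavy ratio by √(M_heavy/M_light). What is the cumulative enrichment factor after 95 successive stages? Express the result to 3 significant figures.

26.1

After 95 stages the ratio has grown by (√(30.00/28.01))^95 = (30.00/28.01)^(95/2).
= 1.07105^(95/2) = 26.1.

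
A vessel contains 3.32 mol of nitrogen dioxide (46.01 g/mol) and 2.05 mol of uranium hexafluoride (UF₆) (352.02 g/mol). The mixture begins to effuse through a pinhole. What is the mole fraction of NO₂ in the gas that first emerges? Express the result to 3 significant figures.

0.818

The effusion rate of species i is ∝ p_i/√M_i ∝ n_i/√M_i.
x_NO₂(eff) = (n_NO₂/√M_NO₂) / (n_NO₂/√M_NO₂ + n_UF₆/√M_UF₆)
= (3.32/√46.01) / (3.32/√46.01 + 2.05/√352.02) = 0.4895/(0.4895 + 0.1093) = 0.818.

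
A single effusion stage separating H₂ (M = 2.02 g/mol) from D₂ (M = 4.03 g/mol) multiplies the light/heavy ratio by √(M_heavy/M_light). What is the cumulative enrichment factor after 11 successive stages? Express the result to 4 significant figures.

44.64

Each stage multiplies the ratio by α = √(4.03/2.02), so after 11 stages the overall factor is α^11 = (4.03/2.02)^(11/2).
= 1.99505^(11/2) = 44.64.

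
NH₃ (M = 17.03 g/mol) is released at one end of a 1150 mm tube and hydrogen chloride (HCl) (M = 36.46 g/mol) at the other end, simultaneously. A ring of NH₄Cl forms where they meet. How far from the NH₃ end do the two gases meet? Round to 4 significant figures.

683.1 mm

In equal time, each gas travels a distance ∝ its rate ∝ 1/√M, so d_NH₃/d_HCl = √(M_HCl/M_NH₃) = √(36.46/17.03) = 1.463.
With d_NH₃ + d_HCl = 1150 mm, d_HCl = 1150/(1 + 1.463) = 466.9 mm.
d_NH₃ = 1150 − 466.9 = 683.1 mm.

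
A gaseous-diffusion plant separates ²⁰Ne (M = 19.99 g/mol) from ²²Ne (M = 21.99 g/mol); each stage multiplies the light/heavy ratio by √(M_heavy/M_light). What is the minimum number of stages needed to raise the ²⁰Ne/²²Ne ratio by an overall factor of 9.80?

With α = √(21.99/19.99) per stage, ln α = ½ ln(1.10005) = 0.04768.
Need α^N ≥ 9.80 ⇒ N ≥ ln(9.80) / ln α = 2.282 / 0.04768 = 47.87.
Rounding up, N = 48 stages.

48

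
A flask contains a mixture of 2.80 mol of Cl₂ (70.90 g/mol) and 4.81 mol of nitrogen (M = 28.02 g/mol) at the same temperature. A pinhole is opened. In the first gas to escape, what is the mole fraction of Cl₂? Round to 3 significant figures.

The effusion rate of species i is ∝ p_i/√M_i ∝ n_i/√M_i.
x_Cl₂(eff) = (n_Cl₂/√M_Cl₂) / (n_Cl₂/√M_Cl₂ + n_N₂/√M_N₂)
= (2.80/√70.90) / (2.80/√70.90 + 4.81/√28.02) = 0.3325/(0.3325 + 0.9087) = 0.268.

0.268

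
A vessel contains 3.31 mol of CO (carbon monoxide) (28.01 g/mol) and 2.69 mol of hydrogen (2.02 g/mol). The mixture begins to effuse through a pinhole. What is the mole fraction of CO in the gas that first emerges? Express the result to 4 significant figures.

0.2484

The effusion rate of species i is ∝ p_i/√M_i ∝ n_i/√M_i.
x_CO(eff) = (n_CO/√M_CO) / (n_CO/√M_CO + n_H₂/√M_H₂)
= (3.31/√28.01) / (3.31/√28.01 + 2.69/√2.02) = 0.6254/(0.6254 + 1.893) = 0.2484.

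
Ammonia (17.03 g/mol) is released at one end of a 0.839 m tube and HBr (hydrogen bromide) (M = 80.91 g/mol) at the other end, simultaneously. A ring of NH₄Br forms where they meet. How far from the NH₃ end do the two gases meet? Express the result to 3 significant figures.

Distances travelled in equal time are proportional to diffusion rates, so d_NH₃/d_HBr = √(M_HBr/M_NH₃) = √(80.91/17.03) = 2.180.
With d_NH₃ + d_HBr = 0.839 m, d_HBr = 0.839/(1 + 2.180) = 0.2639 m.
d_NH₃ = 0.839 − 0.2639 = 0.575 m.

0.575 m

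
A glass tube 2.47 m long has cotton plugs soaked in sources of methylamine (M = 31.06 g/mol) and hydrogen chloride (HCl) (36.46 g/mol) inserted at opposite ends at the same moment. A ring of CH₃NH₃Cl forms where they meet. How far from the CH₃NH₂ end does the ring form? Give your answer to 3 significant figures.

In equal time, each gas travels a distance ∝ its rate ∝ 1/√M, so d_CH₃NH₂/d_HCl = √(M_HCl/M_CH₃NH₂) = √(36.46/31.06) = 1.083.
With d_CH₃NH₂ + d_HCl = 2.47 m, d_HCl = 2.47/(1 + 1.083) = 1.186 m.
d_CH₃NH₂ = 2.47 − 1.186 = 1.28 m.

1.28 m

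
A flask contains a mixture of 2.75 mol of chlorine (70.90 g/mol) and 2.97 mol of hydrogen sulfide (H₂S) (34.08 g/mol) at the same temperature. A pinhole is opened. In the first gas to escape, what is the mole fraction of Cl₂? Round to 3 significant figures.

Rate_i ∝ x_i/√M_i (Graham's law weighted by mole fraction), so the effusate composition follows n_i/√M_i.
x_Cl₂(eff) = (n_Cl₂/√M_Cl₂) / (n_Cl₂/√M_Cl₂ + n_H₂S/√M_H₂S)
= (2.75/√70.90) / (2.75/√70.90 + 2.97/√34.08) = 0.3266/(0.3266 + 0.5088) = 0.391.

0.391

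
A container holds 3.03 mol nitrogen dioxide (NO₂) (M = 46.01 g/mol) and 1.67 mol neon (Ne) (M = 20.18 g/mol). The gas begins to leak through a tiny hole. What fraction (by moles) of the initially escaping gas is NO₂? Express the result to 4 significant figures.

The effusion rate of species i is ∝ p_i/√M_i ∝ n_i/√M_i.
Mole fraction of NO₂ in the effusate = (n_NO₂/√M_NO₂) / (n_NO₂/√M_NO₂ + n_Ne/√M_Ne)
= (3.03/√46.01) / (3.03/√46.01 + 1.67/√20.18) = 0.4467/(0.4467 + 0.3718) = 0.5458.

0.5458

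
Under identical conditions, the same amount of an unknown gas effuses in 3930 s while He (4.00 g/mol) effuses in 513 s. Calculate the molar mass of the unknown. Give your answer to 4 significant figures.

234.8 g/mol

Graham's law gives t_X/t_He = √(M_X/M_He).
3930/513 = 7.661 = √(M_X/4.00)
M_X = 4.00 × 7.661² = 4.00 × 58.69 = 234.8 g/mol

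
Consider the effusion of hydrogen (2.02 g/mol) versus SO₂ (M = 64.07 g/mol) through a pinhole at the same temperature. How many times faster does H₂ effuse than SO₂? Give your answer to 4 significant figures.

5.632

From Graham's law, rate_H₂/rate_SO₂ = √(M_SO₂/M_H₂) = √(64.07/2.02) = √31.72 = 5.632.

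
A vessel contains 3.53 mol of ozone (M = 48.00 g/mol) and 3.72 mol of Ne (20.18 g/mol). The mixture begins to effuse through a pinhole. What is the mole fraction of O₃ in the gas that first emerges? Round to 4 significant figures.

The effusion rate of species i is ∝ p_i/√M_i ∝ n_i/√M_i.
Mole fraction of O₃ in the effusate = (n_O₃/√M_O₃) / (n_O₃/√M_O₃ + n_Ne/√M_Ne)
= (3.53/√48.00) / (3.53/√48.00 + 3.72/√20.18) = 0.5095/(0.5095 + 0.8281) = 0.3809.

0.3809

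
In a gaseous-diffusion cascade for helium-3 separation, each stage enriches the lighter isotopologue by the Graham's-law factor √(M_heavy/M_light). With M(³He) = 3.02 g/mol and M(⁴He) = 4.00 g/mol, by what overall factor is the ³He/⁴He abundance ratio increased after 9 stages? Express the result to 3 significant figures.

Each stage multiplies the ratio by α = √(4.00/3.02), so after 9 stages the overall factor is α^9 = (4.00/3.02)^(9/2).
= 1.32450^(9/2) = 3.54.

3.54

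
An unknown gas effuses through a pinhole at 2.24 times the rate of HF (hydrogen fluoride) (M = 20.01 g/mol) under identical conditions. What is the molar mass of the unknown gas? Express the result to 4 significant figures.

3.988 g/mol

Graham's law gives rate_X/rate_HF = √(M_HF/M_X).
2.24 = √(20.01/M_X)
M_X = 20.01 / 2.24² = 20.01 / 5.018 = 3.988 g/mol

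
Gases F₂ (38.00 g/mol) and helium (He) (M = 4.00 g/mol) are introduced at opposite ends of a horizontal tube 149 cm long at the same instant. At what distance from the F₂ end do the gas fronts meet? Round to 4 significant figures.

In equal time, each gas travels a distance ∝ its rate ∝ 1/√M, so d_F₂/d_He = √(M_He/M_F₂) = √(4.00/38.00) = 0.3244.
With d_F₂ + d_He = 149 cm, d_He = 149/(1 + 0.3244) = 112.5 cm.
d_F₂ = 149 − 112.5 = 36.50 cm.

36.50 cm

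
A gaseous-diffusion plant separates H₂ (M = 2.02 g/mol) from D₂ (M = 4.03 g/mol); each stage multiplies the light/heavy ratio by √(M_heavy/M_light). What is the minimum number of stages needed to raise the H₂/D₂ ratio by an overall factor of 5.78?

Single-stage factor α = √(4.03/2.02), so ln α = ½ ln(1.99505) = 0.3453.
Need α^N ≥ 5.78 ⇒ N ≥ ln(5.78) / ln α = 1.754 / 0.3453 = 5.08.
Rounding up, N = 6 stages.

6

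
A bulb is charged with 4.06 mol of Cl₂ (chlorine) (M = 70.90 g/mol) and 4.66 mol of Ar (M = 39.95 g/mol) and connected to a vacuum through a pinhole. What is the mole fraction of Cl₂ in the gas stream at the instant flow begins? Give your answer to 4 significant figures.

Rate_i ∝ x_i/√M_i (Graham's law weighted by mole fraction), so the effusate composition follows n_i/√M_i.
x_Cl₂(eff) = (n_Cl₂/√M_Cl₂) / (n_Cl₂/√M_Cl₂ + n_Ar/√M_Ar)
= (4.06/√70.90) / (4.06/√70.90 + 4.66/√39.95) = 0.4822/(0.4822 + 0.7373) = 0.3954.

0.3954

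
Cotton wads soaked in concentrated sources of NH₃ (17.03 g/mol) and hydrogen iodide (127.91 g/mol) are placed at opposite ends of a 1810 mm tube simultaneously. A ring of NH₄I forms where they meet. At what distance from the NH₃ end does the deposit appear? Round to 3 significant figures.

1330 mm

The fronts meet when d_NH₃ + d_HI = L with d_NH₃/d_HI = √(M_HI/M_NH₃) (Graham's law). Here √(M_HI/M_NH₃) = √(127.91/17.03) = 2.741.
With d_NH₃ + d_HI = 1810 mm, d_HI = 1810/(1 + 2.741) = 483.9 mm.
d_NH₃ = 1810 − 483.9 = 1330 mm.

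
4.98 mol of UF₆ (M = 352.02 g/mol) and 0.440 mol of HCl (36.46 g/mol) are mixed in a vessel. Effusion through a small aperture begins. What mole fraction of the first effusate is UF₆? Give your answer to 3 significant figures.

0.785

Effusion rate of each component ∝ n_i/√M_i (partial pressure × 1/√M).
So x_UF₆ in the escaping gas = (n_UF₆/√M_UF₆) / Σ(n_i/√M_i)
= (4.98/√352.02) / (4.98/√352.02 + 0.440/√36.46) = 0.2654/(0.2654 + 0.07287) = 0.785.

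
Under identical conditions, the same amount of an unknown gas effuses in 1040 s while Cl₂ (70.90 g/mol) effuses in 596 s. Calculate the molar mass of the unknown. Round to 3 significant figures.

From Graham's law, t_X/t_Cl₂ = √(M_X/M_Cl₂).
1040/596 = 1.745 = √(M_X/70.90)
M_X = 70.90 × 1.745² = 70.90 × 3.045 = 216 g/mol

216 g/mol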